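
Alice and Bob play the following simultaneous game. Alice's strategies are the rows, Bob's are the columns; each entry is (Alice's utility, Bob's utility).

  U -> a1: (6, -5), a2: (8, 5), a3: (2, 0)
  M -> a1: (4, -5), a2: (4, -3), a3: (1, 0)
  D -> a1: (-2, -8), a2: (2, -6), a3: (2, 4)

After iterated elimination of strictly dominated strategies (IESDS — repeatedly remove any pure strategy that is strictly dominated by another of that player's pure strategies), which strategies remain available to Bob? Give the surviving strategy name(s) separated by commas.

a2, a3

For Alice, U strictly dominates M on the remaining columns (a1: 6>4, a2: 8>4, a3: 2>1); eliminate M.
Column a1 is eliminated: a2 beats it against every remaining row (U: 5>-5, D: -6>-8).
Among the remaining strategies, none is strictly dominated by another pure strategy of the same player, so the elimination stops.
Surviving strategies — Alice: {U, D}; Bob: {a2, a3}.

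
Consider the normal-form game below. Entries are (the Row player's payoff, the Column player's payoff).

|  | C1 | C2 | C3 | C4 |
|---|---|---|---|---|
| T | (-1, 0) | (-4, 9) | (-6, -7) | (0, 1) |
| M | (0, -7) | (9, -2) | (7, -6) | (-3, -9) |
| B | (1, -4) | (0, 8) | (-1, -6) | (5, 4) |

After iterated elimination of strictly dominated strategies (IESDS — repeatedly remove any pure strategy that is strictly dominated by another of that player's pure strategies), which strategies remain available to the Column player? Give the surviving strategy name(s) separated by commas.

C2

The Row player's strategy T is strictly dominated by B (C1: 1>-1, C2: 0>-4, C3: -1>-6, C4: 5>0) and is removed.
For the Column player, C2 strictly dominates C1 on the remaining rows (M: -2>-7, B: 8>-4); eliminate C1.
The Column player's strategy C3 is strictly dominated by C2 (M: -2>-6, B: 8>-6) and is removed.
Column C4 is eliminated: C2 beats it against every remaining row (M: -2>-9, B: 8>4).
For the Row player, M strictly dominates B on the remaining columns (C2: 9>0); eliminate B.
Among the remaining strategies, none is strictly dominated by another pure strategy of the same player, so the elimination stops.
Surviving strategies — the Row player: {M}; the Column player: {C2}.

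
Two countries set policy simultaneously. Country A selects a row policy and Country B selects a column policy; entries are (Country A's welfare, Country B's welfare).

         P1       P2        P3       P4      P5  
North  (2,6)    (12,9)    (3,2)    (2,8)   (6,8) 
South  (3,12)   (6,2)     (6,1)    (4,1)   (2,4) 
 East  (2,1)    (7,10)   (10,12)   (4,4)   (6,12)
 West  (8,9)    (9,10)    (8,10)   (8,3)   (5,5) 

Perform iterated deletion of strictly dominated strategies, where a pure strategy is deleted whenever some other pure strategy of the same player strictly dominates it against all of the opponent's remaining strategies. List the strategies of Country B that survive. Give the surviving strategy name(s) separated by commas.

P2, P3, P5

Row South is eliminated: West beats it against every remaining column (P1: 8>3, P2: 9>6, P3: 8>6, P4: 8>4, P5: 5>2).
For Country B, P2 strictly dominates P1 on the remaining rows (North: 9>6, East: 10>1, West: 10>9); eliminate P1.
Column P4 is eliminated: P2 beats it against every remaining row (North: 9>8, East: 10>4, West: 10>3).
Among the remaining strategies, none is strictly dominated by another pure strategy of the same player, so the elimination stops.
Surviving strategies — Country A: {North, East, West}; Country B: {P2, P3, P5}.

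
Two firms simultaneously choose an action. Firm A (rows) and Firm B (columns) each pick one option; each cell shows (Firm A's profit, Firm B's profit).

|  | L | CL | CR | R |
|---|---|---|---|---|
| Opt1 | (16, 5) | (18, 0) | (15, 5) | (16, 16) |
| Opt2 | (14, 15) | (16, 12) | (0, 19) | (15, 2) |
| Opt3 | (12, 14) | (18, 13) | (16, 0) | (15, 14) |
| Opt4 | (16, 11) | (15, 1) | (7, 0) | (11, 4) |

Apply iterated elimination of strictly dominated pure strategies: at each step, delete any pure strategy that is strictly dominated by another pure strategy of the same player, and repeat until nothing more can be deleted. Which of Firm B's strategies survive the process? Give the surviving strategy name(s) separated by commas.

L, R

For Firm A, Opt1 strictly dominates Opt2 on the remaining columns (L: 16>14, CL: 18>16, CR: 15>0, R: 16>15); eliminate Opt2.
Column CL is eliminated: L beats it against every remaining row (Opt1: 5>0, Opt3: 14>13, Opt4: 11>1).
For Firm B, R strictly dominates CR on the remaining rows (Opt1: 16>5, Opt3: 14>0, Opt4: 4>0); eliminate CR.
Row Opt3 is eliminated: Opt1 beats it against every remaining column (L: 16>12, R: 16>15).
Among the remaining strategies, none is strictly dominated by another pure strategy of the same player, so the elimination stops.
Surviving strategies — Firm A: {Opt1, Opt4}; Firm B: {L, R}.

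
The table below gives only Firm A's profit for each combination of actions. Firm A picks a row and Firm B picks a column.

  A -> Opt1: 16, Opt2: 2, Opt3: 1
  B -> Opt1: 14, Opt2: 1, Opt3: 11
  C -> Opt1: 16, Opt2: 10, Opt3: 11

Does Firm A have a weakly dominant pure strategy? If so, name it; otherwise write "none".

C vs A: Opt1: 16=16, Opt2: 10>2, Opt3: 11>1.
C vs B: Opt1: 16>14, Opt2: 10>1, Opt3: 11=11.
C is at least as good as every other strategy against every opponent action, so it is weakly dominant.

C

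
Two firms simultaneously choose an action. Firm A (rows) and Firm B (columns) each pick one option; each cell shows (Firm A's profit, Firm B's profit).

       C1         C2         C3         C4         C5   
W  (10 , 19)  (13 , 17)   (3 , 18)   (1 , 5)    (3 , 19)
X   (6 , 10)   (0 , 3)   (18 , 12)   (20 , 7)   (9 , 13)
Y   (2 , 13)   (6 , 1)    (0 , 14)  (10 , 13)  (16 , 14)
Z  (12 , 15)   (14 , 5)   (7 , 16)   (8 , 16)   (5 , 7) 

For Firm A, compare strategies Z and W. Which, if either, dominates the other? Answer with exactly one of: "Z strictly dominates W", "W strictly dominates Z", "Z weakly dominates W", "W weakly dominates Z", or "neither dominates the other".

Z's payoffs vs W's, by Firm B's action — C1: 12>10, C2: 14>13, C3: 7>3, C4: 8>1, C5: 5>3.
Every comparison favours Z, so Z strictly dominates W.

Z strictly dominates W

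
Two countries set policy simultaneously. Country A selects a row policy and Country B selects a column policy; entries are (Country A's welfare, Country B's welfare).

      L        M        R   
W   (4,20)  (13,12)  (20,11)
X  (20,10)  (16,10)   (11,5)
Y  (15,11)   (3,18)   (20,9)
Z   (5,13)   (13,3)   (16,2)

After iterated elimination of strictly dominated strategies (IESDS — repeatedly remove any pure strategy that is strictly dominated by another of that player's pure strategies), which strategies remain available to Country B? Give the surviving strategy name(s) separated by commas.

Country B's strategy R is strictly dominated by L (W: 20>11, X: 10>5, Y: 11>9, Z: 13>2) and is removed.
Row W is eliminated: X beats it against every remaining column (L: 20>4, M: 16>13).
For Country A, X strictly dominates Y on the remaining columns (L: 20>15, M: 16>3); eliminate Y.
For Country A, X strictly dominates Z on the remaining columns (L: 20>5, M: 16>13); eliminate Z.
Among the remaining strategies, none is strictly dominated by another pure strategy of the same player, so the elimination stops.
Surviving strategies — Country A: {X}; Country B: {L, M}.

L, M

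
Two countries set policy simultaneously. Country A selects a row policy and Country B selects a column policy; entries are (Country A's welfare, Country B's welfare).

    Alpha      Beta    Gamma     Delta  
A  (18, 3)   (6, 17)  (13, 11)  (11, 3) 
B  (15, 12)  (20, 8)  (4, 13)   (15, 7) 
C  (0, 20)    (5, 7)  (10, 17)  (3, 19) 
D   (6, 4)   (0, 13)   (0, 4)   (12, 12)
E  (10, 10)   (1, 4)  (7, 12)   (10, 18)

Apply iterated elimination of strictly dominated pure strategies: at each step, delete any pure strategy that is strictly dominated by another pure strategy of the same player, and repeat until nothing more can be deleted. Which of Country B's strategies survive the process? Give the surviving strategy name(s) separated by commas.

Beta, Gamma

Country A's strategy C is strictly dominated by A (Alpha: 18>0, Beta: 6>5, Gamma: 13>10, Delta: 11>3) and is removed.
Row D is eliminated: B beats it against every remaining column (Alpha: 15>6, Beta: 20>0, Gamma: 4>0, Delta: 15>12).
Row E is eliminated: A beats it against every remaining column (Alpha: 18>10, Beta: 6>1, Gamma: 13>7, Delta: 11>10).
For Country B, Gamma strictly dominates Alpha on the remaining rows (A: 11>3, B: 13>12); eliminate Alpha.
Country B's strategy Delta is strictly dominated by Beta (A: 17>3, B: 8>7) and is removed.
Among the remaining strategies, none is strictly dominated by another pure strategy of the same player, so the elimination stops.
Surviving strategies — Country A: {A, B}; Country B: {Beta, Gamma}.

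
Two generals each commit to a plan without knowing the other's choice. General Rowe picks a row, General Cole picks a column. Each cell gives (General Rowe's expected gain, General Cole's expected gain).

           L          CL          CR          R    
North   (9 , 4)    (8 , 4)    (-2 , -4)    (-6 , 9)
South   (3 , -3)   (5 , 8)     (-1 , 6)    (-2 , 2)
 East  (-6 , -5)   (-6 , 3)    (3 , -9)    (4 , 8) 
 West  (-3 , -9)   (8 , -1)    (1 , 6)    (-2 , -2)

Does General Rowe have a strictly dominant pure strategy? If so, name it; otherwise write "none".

none

North fails to dominate South at CR (-2<-1).
South fails to dominate North at L (3<9).
East fails to dominate North at L (-6<9).
West fails to dominate North at L (-3<9).
No single strategy dominates all the others.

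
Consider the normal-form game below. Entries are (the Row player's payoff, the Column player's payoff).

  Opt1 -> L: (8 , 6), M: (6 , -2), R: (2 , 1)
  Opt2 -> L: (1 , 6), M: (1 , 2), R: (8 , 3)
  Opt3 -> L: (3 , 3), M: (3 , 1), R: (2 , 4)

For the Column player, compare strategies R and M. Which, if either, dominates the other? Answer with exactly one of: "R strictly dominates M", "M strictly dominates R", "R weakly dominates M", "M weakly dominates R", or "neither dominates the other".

Compare R to M across every action of the Row player: Opt1: 1>-2, Opt2: 3>2, Opt3: 4>1.
Every comparison favours R, so R strictly dominates M.

R strictly dominates M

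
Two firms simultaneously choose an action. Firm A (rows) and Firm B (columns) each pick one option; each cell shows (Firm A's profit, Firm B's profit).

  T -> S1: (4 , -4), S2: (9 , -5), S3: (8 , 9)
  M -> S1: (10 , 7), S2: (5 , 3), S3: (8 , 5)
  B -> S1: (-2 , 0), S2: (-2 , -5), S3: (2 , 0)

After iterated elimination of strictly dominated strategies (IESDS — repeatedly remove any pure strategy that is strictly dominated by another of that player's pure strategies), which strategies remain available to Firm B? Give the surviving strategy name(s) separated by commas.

S1, S3

For Firm A, T strictly dominates B on the remaining columns (S1: 4>-2, S2: 9>-2, S3: 8>2); eliminate B.
Firm B's strategy S2 is strictly dominated by S1 (T: -4>-5, M: 7>3) and is removed.
Among the remaining strategies, none is strictly dominated by another pure strategy of the same player, so the elimination stops.
Surviving strategies — Firm A: {T, M}; Firm B: {S1, S3}.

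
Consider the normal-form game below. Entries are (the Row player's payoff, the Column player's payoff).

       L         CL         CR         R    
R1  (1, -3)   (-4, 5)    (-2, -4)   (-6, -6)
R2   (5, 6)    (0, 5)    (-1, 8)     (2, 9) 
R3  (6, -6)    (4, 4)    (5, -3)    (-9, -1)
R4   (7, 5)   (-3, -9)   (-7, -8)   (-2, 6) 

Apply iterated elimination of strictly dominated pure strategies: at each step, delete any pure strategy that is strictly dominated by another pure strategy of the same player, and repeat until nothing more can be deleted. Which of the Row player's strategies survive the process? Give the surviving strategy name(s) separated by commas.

R2, R3

Row R1 is eliminated: R2 beats it against every remaining column (L: 5>1, CL: 0>-4, CR: -1>-2, R: 2>-6).
The Column player's strategy L is strictly dominated by R (R2: 9>6, R3: -1>-6, R4: 6>5) and is removed.
Row R4 is eliminated: R2 beats it against every remaining column (CL: 0>-3, CR: -1>-7, R: 2>-2).
For the Column player, R strictly dominates CR on the remaining rows (R2: 9>8, R3: -1>-3); eliminate CR.
Among the remaining strategies, none is strictly dominated by another pure strategy of the same player, so the elimination stops.
Surviving strategies — the Row player: {R2, R3}; the Column player: {CL, R}.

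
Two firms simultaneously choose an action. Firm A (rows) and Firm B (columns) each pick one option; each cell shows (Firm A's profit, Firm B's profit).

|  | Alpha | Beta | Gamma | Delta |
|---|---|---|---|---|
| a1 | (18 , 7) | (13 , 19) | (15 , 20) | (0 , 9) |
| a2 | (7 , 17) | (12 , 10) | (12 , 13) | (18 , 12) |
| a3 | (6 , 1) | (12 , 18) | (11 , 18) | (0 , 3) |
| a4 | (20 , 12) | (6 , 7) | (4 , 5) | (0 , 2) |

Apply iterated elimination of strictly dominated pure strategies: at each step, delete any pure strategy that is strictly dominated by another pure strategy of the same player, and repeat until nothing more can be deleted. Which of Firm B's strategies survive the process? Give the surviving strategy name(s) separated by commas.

Alpha, Beta, Gamma

For Firm B, Gamma strictly dominates Delta on the remaining rows (a1: 20>9, a2: 13>12, a3: 18>3, a4: 5>2); eliminate Delta.
Row a2 is eliminated: a1 beats it against every remaining column (Alpha: 18>7, Beta: 13>12, Gamma: 15>12).
Firm A's strategy a3 is strictly dominated by a1 (Alpha: 18>6, Beta: 13>12, Gamma: 15>11) and is removed.
Among the remaining strategies, none is strictly dominated by another pure strategy of the same player, so the elimination stops.
Surviving strategies — Firm A: {a1, a4}; Firm B: {Alpha, Beta, Gamma}.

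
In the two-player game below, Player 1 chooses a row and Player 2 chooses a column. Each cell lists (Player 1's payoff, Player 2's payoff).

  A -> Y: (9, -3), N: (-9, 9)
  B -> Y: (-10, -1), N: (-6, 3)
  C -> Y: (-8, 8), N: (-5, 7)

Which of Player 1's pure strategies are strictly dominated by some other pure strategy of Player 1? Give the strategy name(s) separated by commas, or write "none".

B

Nothing dominates A: B at Y (9>-10); C at Y (9>-8).
C strictly dominates B — Y: -8>-10, N: -5>-6.
C is not dominated — it holds its own against A at N (-5>-9); B at Y (-8>-10).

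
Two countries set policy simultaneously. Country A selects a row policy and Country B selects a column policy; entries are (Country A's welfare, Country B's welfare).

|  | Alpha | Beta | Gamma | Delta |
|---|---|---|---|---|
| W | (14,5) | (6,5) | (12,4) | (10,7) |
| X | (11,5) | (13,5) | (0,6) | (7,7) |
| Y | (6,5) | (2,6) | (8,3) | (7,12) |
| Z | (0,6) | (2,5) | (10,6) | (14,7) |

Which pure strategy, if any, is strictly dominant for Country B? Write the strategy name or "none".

Delta

Delta vs Alpha: W: 7>5, X: 7>5, Y: 12>5, Z: 7>6.
Delta vs Beta: W: 7>5, X: 7>5, Y: 12>6, Z: 7>5.
Delta vs Gamma: W: 7>4, X: 7>6, Y: 12>3, Z: 7>6.
Delta strictly beats every other strategy against every opponent action, so it is strictly dominant.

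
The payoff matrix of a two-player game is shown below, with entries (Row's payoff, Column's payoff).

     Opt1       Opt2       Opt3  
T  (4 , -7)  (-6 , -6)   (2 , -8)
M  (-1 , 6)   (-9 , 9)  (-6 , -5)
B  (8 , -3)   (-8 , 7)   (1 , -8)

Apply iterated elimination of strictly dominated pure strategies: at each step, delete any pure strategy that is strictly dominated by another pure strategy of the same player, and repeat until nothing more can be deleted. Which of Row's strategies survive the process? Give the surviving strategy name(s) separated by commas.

T

For Row, T strictly dominates M on the remaining columns (Opt1: 4>-1, Opt2: -6>-9, Opt3: 2>-6); eliminate M.
For Column, Opt2 strictly dominates Opt1 on the remaining rows (T: -6>-7, B: 7>-3); eliminate Opt1.
Row's strategy B is strictly dominated by T (Opt2: -6>-8, Opt3: 2>1) and is removed.
For Column, Opt2 strictly dominates Opt3 on the remaining rows (T: -6>-8); eliminate Opt3.
Among the remaining strategies, none is strictly dominated by another pure strategy of the same player, so the elimination stops.
Surviving strategies — Row: {T}; Column: {Opt2}.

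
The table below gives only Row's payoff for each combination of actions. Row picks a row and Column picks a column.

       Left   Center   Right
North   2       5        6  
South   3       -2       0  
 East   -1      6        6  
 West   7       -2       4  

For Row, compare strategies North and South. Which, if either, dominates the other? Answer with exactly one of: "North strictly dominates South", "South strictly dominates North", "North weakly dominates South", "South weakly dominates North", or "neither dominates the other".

neither dominates the other

Compare North to South across every action of Column: Left: 2<3, Center: 5>-2, Right: 6>0.
North does better at Center, Right but worse at Left; neither strategy dominates the other.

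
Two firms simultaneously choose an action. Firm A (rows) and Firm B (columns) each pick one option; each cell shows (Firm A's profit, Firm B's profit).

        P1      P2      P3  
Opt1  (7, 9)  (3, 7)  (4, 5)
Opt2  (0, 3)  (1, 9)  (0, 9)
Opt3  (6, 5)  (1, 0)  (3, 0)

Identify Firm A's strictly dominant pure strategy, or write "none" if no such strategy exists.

Opt1 vs Opt2: P1: 7>0, P2: 3>1, P3: 4>0.
Opt1 vs Opt3: P1: 7>6, P2: 3>1, P3: 4>3.
Opt1 strictly beats every other strategy against every opponent action, so it is strictly dominant.

Opt1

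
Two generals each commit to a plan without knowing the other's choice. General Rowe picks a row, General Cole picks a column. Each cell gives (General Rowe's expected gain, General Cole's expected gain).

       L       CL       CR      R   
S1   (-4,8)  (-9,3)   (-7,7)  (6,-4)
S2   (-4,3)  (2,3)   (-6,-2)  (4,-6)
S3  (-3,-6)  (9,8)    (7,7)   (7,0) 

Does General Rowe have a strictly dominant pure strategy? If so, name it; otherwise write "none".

S3 vs S1: L: -3>-4, CL: 9>-9, CR: 7>-7, R: 7>6.
S3 vs S2: L: -3>-4, CL: 9>2, CR: 7>-6, R: 7>4.
S3 strictly beats every other strategy against every opponent action, so it is strictly dominant.

S3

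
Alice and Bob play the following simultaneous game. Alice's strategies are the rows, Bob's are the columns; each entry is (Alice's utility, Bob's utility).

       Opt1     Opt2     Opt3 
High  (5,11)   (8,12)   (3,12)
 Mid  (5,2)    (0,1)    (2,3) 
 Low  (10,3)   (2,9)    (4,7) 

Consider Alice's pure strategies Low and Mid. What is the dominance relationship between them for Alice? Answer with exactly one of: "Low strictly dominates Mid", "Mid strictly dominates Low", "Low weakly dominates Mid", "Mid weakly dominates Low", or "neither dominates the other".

Low strictly dominates Mid

Compare Low to Mid across every action of Bob: Opt1: 10>5, Opt2: 2>0, Opt3: 4>2.
Low gives a strictly higher payoff against every action of Bob, so Low strictly dominates Mid.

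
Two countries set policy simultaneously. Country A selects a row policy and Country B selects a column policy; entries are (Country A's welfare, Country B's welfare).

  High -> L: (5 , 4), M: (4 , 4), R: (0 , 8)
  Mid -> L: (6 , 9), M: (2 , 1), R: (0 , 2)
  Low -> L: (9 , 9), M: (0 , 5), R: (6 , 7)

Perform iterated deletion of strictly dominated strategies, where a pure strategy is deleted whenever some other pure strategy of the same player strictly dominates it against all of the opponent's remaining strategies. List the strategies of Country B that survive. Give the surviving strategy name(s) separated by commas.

L

For Country B, R strictly dominates M on the remaining rows (High: 8>4, Mid: 2>1, Low: 7>5); eliminate M.
Row High is eliminated: Low beats it against every remaining column (L: 9>5, R: 6>0).
Row Mid is eliminated: Low beats it against every remaining column (L: 9>6, R: 6>0).
Column R is eliminated: L beats it against every remaining row (Low: 9>7).
Among the remaining strategies, none is strictly dominated by another pure strategy of the same player, so the elimination stops.
Surviving strategies — Country A: {Low}; Country B: {L}.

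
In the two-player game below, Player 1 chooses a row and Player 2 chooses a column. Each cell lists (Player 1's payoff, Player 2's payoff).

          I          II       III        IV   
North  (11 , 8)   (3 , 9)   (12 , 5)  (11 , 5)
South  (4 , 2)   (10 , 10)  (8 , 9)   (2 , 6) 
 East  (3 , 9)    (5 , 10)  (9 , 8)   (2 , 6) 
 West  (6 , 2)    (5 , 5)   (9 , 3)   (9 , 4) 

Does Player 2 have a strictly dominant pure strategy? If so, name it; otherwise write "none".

II

II vs I: North: 9>8, South: 10>2, East: 10>9, West: 5>2.
II vs III: North: 9>5, South: 10>9, East: 10>8, West: 5>3.
II vs IV: North: 9>5, South: 10>6, East: 10>6, West: 5>4.
II strictly beats every other strategy against every opponent action, so it is strictly dominant.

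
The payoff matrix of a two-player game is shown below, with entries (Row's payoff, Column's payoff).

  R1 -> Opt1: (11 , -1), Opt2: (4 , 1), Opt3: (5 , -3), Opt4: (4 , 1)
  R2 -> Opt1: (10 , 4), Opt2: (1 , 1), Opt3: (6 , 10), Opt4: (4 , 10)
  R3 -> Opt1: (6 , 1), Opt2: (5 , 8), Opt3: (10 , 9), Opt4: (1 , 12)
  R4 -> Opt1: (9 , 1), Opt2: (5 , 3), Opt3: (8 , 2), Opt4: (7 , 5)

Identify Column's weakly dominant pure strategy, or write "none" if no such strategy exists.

Opt4

Opt4 vs Opt1: R1: 1>-1, R2: 10>4, R3: 12>1, R4: 5>1.
Opt4 vs Opt2: R1: 1=1, R2: 10>1, R3: 12>8, R4: 5>3.
Opt4 vs Opt3: R1: 1>-3, R2: 10=10, R3: 12>9, R4: 5>2.
Opt4 is at least as good as every other strategy against every opponent action, so it is weakly dominant.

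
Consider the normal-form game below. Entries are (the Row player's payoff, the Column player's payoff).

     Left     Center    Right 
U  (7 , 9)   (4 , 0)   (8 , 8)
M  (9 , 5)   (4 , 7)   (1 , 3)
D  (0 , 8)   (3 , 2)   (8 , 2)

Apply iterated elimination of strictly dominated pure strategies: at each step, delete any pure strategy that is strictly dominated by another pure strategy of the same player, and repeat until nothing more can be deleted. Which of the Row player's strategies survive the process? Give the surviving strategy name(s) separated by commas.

Column Right is eliminated: Left beats it against every remaining row (U: 9>8, M: 5>3, D: 8>2).
The Row player's strategy D is strictly dominated by U (Left: 7>0, Center: 4>3) and is removed.
Among the remaining strategies, none is strictly dominated by another pure strategy of the same player, so the elimination stops.
Surviving strategies — the Row player: {U, M}; the Column player: {Left, Center}.

U, M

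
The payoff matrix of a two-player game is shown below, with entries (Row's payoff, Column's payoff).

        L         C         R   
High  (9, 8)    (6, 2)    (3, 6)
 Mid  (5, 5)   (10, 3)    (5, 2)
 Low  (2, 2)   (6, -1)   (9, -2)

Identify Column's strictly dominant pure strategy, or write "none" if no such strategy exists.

L vs C: High: 8>2, Mid: 5>3, Low: 2>-1.
L vs R: High: 8>6, Mid: 5>2, Low: 2>-2.
L strictly beats every other strategy against every opponent action, so it is strictly dominant.

L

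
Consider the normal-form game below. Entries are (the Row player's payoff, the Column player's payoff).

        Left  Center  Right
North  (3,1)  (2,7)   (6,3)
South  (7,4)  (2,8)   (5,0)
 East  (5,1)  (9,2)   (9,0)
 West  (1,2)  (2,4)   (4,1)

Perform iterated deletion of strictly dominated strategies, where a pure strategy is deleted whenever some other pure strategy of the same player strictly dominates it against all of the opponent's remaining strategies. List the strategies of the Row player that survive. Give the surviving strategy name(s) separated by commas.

For the Row player, East strictly dominates North on the remaining columns (Left: 5>3, Center: 9>2, Right: 9>6); eliminate North.
The Row player's strategy West is strictly dominated by East (Left: 5>1, Center: 9>2, Right: 9>4) and is removed.
For the Column player, Center strictly dominates Left on the remaining rows (South: 8>4, East: 2>1); eliminate Left.
The Row player's strategy South is strictly dominated by East (Center: 9>2, Right: 9>5) and is removed.
For the Column player, Center strictly dominates Right on the remaining rows (East: 2>0); eliminate Right.
Among the remaining strategies, none is strictly dominated by another pure strategy of the same player, so the elimination stops.
Surviving strategies — the Row player: {East}; the Column player: {Center}.

East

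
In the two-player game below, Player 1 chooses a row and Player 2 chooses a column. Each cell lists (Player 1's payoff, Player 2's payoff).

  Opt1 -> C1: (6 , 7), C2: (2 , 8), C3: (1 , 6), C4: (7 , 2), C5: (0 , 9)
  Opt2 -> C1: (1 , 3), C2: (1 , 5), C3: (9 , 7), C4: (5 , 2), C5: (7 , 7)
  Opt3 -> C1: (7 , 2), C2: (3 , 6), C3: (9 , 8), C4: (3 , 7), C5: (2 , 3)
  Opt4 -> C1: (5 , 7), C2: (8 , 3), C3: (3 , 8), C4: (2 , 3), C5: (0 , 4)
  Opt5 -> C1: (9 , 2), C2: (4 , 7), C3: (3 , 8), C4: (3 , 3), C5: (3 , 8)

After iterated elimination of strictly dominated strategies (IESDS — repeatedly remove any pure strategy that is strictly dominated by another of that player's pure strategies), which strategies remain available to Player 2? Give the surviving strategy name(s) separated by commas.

C3, C5

For Player 2, C3 strictly dominates C4 on the remaining rows (Opt1: 6>2, Opt2: 7>2, Opt3: 8>7, Opt4: 8>3, Opt5: 8>3); eliminate C4.
For Player 1, Opt3 strictly dominates Opt1 on the remaining columns (C1: 7>6, C2: 3>2, C3: 9>1, C5: 2>0); eliminate Opt1.
Column C1 is eliminated: C3 beats it against every remaining row (Opt2: 7>3, Opt3: 8>2, Opt4: 8>7, Opt5: 8>2).
For Player 2, C3 strictly dominates C2 on the remaining rows (Opt2: 7>5, Opt3: 8>6, Opt4: 8>3, Opt5: 8>7); eliminate C2.
Player 1's strategy Opt4 is strictly dominated by Opt2 (C3: 9>3, C5: 7>0) and is removed.
For Player 1, Opt2 strictly dominates Opt5 on the remaining columns (C3: 9>3, C5: 7>3); eliminate Opt5.
Among the remaining strategies, none is strictly dominated by another pure strategy of the same player, so the elimination stops.
Surviving strategies — Player 1: {Opt2, Opt3}; Player 2: {C3, C5}.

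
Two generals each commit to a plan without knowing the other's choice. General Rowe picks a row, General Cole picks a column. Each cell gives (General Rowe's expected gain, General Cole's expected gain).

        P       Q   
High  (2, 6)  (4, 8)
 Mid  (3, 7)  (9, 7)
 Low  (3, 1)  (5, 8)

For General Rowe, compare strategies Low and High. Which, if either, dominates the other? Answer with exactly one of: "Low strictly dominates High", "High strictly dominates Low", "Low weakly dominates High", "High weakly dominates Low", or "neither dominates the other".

Compare Low to High across each choice by General Cole: P: 3>2, Q: 5>4.
Low gives a strictly higher payoff against each choice by General Cole, so Low strictly dominates High.

Low strictly dominates High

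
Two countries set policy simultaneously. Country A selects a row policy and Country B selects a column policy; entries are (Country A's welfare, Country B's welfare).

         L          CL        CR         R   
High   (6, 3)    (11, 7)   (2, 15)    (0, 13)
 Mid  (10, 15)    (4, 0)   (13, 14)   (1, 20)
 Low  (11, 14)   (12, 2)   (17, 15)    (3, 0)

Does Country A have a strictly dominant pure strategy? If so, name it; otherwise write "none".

Low vs High: L: 11>6, CL: 12>11, CR: 17>2, R: 3>0.
Low vs Mid: L: 11>10, CL: 12>4, CR: 17>13, R: 3>1.
Low strictly beats every other strategy against every opponent action, so it is strictly dominant.

Low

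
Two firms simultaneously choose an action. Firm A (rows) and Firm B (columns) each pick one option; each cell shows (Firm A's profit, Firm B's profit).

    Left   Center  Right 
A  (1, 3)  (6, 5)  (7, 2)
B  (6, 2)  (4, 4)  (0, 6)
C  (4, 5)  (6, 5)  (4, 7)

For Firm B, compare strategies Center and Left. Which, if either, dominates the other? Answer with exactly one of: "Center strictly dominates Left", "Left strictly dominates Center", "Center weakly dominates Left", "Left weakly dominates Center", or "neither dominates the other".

Center weakly dominates Left

Compare Center to Left across each choice by Firm A: A: 5>3, B: 4>2, C: 5=5.
Center is at least as good everywhere and strictly better somewhere (tied only at C), so Center weakly but not strictly dominates Left.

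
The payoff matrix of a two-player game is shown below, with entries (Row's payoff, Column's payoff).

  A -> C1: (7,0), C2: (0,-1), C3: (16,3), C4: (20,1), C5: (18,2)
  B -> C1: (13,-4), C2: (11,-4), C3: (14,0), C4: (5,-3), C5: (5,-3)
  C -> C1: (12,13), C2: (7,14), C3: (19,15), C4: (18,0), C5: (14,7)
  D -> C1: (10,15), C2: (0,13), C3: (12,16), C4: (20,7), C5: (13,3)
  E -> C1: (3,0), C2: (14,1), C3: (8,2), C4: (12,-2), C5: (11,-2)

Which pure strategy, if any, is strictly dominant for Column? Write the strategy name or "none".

C3 vs C1: A: 3>0, B: 0>-4, C: 15>13, D: 16>15, E: 2>0.
C3 vs C2: A: 3>-1, B: 0>-4, C: 15>14, D: 16>13, E: 2>1.
C3 vs C4: A: 3>1, B: 0>-3, C: 15>0, D: 16>7, E: 2>-2.
C3 vs C5: A: 3>2, B: 0>-3, C: 15>7, D: 16>3, E: 2>-2.
C3 strictly beats every other strategy against every opponent action, so it is strictly dominant.

C3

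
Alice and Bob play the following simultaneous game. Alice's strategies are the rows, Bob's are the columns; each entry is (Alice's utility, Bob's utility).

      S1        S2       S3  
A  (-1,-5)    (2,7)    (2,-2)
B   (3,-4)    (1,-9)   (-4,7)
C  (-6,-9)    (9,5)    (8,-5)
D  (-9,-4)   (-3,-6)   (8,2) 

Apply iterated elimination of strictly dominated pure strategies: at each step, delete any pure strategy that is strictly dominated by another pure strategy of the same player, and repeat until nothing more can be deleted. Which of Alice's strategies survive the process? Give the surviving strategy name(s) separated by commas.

Bob's strategy S1 is strictly dominated by S3 (A: -2>-5, B: 7>-4, C: -5>-9, D: 2>-4) and is removed.
For Alice, C strictly dominates A on the remaining columns (S2: 9>2, S3: 8>2); eliminate A.
For Alice, C strictly dominates B on the remaining columns (S2: 9>1, S3: 8>-4); eliminate B.
Among the remaining strategies, none is strictly dominated by another pure strategy of the same player, so the elimination stops.
Surviving strategies — Alice: {C, D}; Bob: {S2, S3}.

C, D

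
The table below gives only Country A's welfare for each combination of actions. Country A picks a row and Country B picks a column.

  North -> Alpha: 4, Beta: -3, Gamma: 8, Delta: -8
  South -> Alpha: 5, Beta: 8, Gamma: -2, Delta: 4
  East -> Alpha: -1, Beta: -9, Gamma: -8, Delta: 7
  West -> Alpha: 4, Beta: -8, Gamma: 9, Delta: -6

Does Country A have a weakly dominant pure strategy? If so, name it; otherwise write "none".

none

North fails to dominate South at Alpha (4<5).
South fails to dominate North at Gamma (-2<8).
East fails to dominate North at Alpha (-1<4).
West fails to dominate North at Beta (-8<-3).
No single strategy dominates all the others.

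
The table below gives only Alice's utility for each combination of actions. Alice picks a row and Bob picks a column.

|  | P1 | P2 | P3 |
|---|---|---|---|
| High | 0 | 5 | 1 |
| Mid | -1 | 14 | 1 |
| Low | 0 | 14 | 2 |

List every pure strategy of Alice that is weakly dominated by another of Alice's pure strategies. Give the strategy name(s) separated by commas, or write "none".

High, Mid

High: dominated, since Low does at least as well everywhere (P1: 0=0, P2: 14>5, P3: 2>1).
Mid: dominated, since Low does at least as well everywhere (P1: 0>-1, P2: 14=14, P3: 2>1).
Low is not dominated — it holds its own against High at P2 (14>5); Mid at P1 (0>-1).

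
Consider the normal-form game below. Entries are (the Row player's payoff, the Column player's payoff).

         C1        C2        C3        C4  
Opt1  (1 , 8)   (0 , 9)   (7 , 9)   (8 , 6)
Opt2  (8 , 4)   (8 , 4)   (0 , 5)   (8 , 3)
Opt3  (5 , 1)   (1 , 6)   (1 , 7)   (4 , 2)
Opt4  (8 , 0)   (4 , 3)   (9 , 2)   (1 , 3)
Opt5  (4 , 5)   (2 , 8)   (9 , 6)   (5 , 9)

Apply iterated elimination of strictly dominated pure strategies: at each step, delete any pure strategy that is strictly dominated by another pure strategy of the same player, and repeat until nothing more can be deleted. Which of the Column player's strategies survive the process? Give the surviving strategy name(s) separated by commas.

C2, C3, C4

The Column player's strategy C1 is strictly dominated by C3 (Opt1: 9>8, Opt2: 5>4, Opt3: 7>1, Opt4: 2>0, Opt5: 6>5) and is removed.
For the Row player, Opt5 strictly dominates Opt3 on the remaining columns (C2: 2>1, C3: 9>1, C4: 5>4); eliminate Opt3.
Among the remaining strategies, none is strictly dominated by another pure strategy of the same player, so the elimination stops.
Surviving strategies — the Row player: {Opt1, Opt2, Opt4, Opt5}; the Column player: {C2, C3, C4}.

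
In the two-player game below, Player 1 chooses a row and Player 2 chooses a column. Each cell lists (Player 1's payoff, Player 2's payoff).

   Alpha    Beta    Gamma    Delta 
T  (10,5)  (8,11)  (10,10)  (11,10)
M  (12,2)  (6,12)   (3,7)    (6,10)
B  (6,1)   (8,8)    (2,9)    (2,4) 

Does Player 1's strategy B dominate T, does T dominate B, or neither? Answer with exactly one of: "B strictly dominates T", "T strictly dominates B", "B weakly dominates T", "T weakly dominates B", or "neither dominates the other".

T weakly dominates B

Compare B to T across each choice by Player 2: Alpha: 6<10, Beta: 8=8, Gamma: 2<10, Delta: 2<11.
T is at least as good everywhere and strictly better somewhere (tied at Beta), so T weakly dominates B.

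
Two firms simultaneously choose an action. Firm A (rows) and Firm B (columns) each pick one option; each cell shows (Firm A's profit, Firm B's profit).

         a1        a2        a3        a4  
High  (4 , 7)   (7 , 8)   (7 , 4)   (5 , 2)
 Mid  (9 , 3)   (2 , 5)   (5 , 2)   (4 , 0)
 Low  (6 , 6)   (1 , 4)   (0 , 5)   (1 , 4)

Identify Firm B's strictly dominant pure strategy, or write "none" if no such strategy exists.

a1 fails to dominate a2 at High (7<8).
a2 fails to dominate a1 at Low (4<6).
a3 fails to dominate a1 at High (4<7).
a4 fails to dominate a1 at High (2<7).
No single strategy dominates all the others.

none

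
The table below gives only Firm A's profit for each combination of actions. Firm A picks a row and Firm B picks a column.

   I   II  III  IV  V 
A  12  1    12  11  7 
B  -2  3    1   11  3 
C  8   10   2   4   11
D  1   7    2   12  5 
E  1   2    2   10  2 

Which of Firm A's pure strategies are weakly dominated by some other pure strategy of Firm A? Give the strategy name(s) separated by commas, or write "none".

A is not dominated — it holds its own against B at I (12>-2); C at I (12>8); D at I (12>1); E at I (12>1).
D weakly dominates B — I: 1>-2, II: 7>3, III: 2>1, IV: 12>11, V: 5>3.
C: no other strategy beats it everywhere (A at II (10>1); B at I (8>-2); D at I (8>1); E at I (8>1)).
Nothing dominates D: A at II (7>1); B at I (1>-2); C at IV (12>4); E at II (7>2).
D weakly dominates E — I: 1=1, II: 7>2, III: 2=2, IV: 12>10, V: 5>2.

B, E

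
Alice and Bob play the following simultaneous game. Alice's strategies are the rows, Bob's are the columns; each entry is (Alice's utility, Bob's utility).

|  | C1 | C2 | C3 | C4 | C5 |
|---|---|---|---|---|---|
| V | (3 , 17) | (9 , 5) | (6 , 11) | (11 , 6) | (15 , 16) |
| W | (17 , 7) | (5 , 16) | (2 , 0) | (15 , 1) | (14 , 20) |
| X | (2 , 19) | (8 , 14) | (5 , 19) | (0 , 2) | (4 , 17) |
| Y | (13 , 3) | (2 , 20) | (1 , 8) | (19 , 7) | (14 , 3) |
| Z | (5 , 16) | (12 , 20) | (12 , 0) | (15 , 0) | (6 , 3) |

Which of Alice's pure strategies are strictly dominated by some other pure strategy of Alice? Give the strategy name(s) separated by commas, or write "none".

X

V is not dominated — it holds its own against W at C2 (9>5); X at C1 (3>2); Y at C2 (9>2); Z at C5 (15>6).
W: no other strategy beats it everywhere (V at C1 (17>3); X at C1 (17>2); Y at C1 (17>13); Z at C1 (17>5)).
V strictly dominates X — C1: 3>2, C2: 9>8, C3: 6>5, C4: 11>0, C5: 15>4.
Nothing dominates Y: V at C1 (13>3); W at C4 (19>15); X at C1 (13>2); Z at C1 (13>5).
Nothing dominates Z: V at C1 (5>3); W at C2 (12>5); X at C1 (5>2); Y at C2 (12>2).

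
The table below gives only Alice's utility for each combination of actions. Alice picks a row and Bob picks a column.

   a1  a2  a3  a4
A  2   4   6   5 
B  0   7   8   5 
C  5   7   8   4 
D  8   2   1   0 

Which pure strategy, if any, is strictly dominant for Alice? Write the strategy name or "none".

A fails to dominate B at a2 (4<7).
B fails to dominate A at a1 (0<2).
C fails to dominate A at a4 (4<5).
D fails to dominate A at a2 (2<4).
No single strategy dominates all the others.

none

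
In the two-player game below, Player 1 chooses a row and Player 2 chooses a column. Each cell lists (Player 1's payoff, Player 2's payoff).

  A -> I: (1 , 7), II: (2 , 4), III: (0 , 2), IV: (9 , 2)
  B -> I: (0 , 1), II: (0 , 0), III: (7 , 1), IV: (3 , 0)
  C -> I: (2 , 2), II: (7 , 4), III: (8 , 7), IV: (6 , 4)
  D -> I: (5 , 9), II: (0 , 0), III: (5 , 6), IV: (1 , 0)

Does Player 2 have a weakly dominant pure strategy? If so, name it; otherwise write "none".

I fails to dominate II at C (2<4).
II fails to dominate I at A (4<7).
III fails to dominate I at A (2<7).
IV fails to dominate I at A (2<7).
No single strategy dominates all the others.

none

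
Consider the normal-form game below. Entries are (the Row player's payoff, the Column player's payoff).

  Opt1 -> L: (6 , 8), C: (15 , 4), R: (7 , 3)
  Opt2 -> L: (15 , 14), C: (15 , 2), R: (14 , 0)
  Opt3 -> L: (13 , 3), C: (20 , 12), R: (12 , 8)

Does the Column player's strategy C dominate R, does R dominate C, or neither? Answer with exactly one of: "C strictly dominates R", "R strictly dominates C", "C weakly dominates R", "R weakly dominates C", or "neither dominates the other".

C's payoffs vs R's, by the Row player's action — Opt1: 4>3, Opt2: 2>0, Opt3: 12>8.
Every comparison favours C, so C strictly dominates R.

C strictly dominates R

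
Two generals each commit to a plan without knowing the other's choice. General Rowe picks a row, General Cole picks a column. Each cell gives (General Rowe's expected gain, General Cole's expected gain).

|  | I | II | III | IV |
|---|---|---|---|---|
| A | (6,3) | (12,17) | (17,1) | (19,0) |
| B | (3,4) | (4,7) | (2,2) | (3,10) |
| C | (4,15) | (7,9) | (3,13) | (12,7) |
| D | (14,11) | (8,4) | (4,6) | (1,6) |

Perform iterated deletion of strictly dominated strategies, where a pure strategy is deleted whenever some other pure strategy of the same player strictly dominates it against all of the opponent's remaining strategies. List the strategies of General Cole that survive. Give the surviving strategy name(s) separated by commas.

General Rowe's strategy B is strictly dominated by A (I: 6>3, II: 12>4, III: 17>2, IV: 19>3) and is removed.
For General Rowe, A strictly dominates C on the remaining columns (I: 6>4, II: 12>7, III: 17>3, IV: 19>12); eliminate C.
Column III is eliminated: I beats it against every remaining row (A: 3>1, D: 11>6).
For General Cole, I strictly dominates IV on the remaining rows (A: 3>0, D: 11>6); eliminate IV.
Among the remaining strategies, none is strictly dominated by another pure strategy of the same player, so the elimination stops.
Surviving strategies — General Rowe: {A, D}; General Cole: {I, II}.

I, II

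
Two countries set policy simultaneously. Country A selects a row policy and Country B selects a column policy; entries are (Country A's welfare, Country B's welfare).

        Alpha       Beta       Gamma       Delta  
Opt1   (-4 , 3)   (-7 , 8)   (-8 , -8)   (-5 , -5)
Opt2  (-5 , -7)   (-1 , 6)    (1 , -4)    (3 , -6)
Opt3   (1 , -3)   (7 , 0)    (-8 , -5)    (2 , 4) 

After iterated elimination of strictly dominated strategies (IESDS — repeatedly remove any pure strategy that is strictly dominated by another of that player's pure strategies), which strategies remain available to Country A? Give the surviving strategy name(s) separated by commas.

Country B's strategy Alpha is strictly dominated by Beta (Opt1: 8>3, Opt2: 6>-7, Opt3: 0>-3) and is removed.
For Country A, Opt2 strictly dominates Opt1 on the remaining columns (Beta: -1>-7, Gamma: 1>-8, Delta: 3>-5); eliminate Opt1.
Country B's strategy Gamma is strictly dominated by Beta (Opt2: 6>-4, Opt3: 0>-5) and is removed.
Among the remaining strategies, none is strictly dominated by another pure strategy of the same player, so the elimination stops.
Surviving strategies — Country A: {Opt2, Opt3}; Country B: {Beta, Delta}.

Opt2, Opt3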